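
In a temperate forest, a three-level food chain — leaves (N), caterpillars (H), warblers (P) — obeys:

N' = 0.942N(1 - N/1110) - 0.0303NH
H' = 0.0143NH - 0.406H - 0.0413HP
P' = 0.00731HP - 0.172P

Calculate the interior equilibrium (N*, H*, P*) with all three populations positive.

N* ≈ 270, H* ≈ 23.5, P* ≈ 83.6

From dP/dt = 0: 0.00731H* = 0.172, so H* = 23.5.
From dN/dt = 0: 0.942(1 - N*/1110) = 0.0303·23.5, giving N* = 1110·(1 - 0.757) = 270.
From dH/dt = 0: 0.0143·270 - 0.406 = 0.0413P*, so P* = 3.45/0.0413 = 83.6.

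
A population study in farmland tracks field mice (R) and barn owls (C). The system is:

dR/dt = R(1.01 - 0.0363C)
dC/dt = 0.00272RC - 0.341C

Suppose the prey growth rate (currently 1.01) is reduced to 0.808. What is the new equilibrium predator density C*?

C* ≈ 22.3

At the interior fixed point, setting dR/dt = 0 with R > 0 fixes C* = (prey growth rate)/(RC coefficient) — independent of the other coefficients.
With the change, C* = 0.808/0.0363 = 22.3; it falls from 27.8.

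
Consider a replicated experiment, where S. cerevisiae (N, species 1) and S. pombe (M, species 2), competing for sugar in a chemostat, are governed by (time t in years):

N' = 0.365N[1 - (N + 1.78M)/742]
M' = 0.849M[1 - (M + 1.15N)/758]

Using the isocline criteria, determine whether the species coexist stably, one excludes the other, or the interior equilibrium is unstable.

Compare the nullcline intercepts: K1/α12 = 742/1.78 = 417 < K2 = 758; K2/α21 = 758/1.15 = 659 < K1 = 742.
Since both are reversed, neither can invade when rare; the interior point is a saddle.

unstable coexistence (outcome depends on initial conditions)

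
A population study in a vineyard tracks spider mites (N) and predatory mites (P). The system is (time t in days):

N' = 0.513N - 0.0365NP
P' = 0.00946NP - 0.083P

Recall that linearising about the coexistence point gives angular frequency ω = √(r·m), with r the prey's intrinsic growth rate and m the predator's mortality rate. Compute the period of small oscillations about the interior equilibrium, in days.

Here r = 0.513 and m = 0.083, so r·m = 0.0426.
ω = √0.0426 = 0.206 per day, hence T = 2π/ω ≈ 30.4 days.

T ≈ 30.4 days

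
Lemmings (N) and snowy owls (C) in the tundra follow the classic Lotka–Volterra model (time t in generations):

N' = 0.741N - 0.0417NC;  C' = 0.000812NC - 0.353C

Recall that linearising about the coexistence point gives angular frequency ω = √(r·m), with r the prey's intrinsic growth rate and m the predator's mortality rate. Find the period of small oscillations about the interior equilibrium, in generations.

T ≈ 12.3 generations

Here r = 0.741 and m = 0.353, so r·m = 0.262.
ω = √0.262 = 0.511 per generation, hence T = 2π/ω ≈ 12.3 generations.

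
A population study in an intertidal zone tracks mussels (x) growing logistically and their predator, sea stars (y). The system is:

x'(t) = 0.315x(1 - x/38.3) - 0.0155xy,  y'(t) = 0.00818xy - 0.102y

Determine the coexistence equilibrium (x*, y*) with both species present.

x* ≈ 12.5, y* ≈ 13.7

From dy/dt = 0 with y > 0: 0.00818x* = 0.102, so x* = 12.5.
Substitute into dx/dt = 0: 0.315(1 - 12.5/38.3) = 0.0155y*.
The bracket is 0.674, giving y* = 0.212/0.0155 = 13.7.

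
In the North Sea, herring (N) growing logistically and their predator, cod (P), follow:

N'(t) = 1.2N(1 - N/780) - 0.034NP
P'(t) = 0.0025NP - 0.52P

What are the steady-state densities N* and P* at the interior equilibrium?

From dP/dt = 0 with P > 0: 0.0025N* = 0.52, so N* = 208.
Substitute into dN/dt = 0: 1.2(1 - 208/780) = 0.034P*.
The bracket is 0.733, giving P* = 0.88/0.034 = 25.9.

N* ≈ 208, P* ≈ 25.9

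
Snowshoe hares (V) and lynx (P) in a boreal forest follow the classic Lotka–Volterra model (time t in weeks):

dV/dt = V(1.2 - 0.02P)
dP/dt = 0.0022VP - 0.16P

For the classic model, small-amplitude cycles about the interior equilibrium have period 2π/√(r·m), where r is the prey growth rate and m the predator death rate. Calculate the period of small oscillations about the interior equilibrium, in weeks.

Here r = 1.2 and m = 0.16, so r·m = 0.192.
ω = √0.192 = 0.438 per week, hence T = 2π/ω ≈ 14.3 weeks.

T ≈ 14.3 weeks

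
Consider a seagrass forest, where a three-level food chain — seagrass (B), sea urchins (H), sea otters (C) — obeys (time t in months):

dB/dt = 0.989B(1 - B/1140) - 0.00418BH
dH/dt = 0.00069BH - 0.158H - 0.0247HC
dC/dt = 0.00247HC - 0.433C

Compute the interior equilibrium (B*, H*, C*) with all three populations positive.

From dC/dt = 0: 0.00247H* = 0.433, so H* = 175.
From dB/dt = 0: 0.989(1 - B*/1140) = 0.00418·175, giving B* = 1140·(1 - 0.741) = 295.
From dH/dt = 0: 0.00069·295 - 0.158 = 0.0247C*, so C* = 0.0458/0.0247 = 1.85.

B* ≈ 295, H* ≈ 175, C* ≈ 1.85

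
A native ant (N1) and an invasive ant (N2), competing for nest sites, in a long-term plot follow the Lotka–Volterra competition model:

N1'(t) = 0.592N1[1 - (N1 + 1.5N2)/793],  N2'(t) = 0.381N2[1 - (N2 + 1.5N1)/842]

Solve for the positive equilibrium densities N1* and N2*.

N1* ≈ 376, N2* ≈ 278

Setting both brackets to zero gives the nullclines N1 + 1.5N2 = 793 and 1.5N1 + N2 = 842.
Substituting N2 = 842 - 1.5N1 into the first: N1(1 - 1.5·1.5) = 793 - 1.5·842.
So N1* = -470/-1.25 = 376, and then N2* = 842 - 1.5·376 = 278.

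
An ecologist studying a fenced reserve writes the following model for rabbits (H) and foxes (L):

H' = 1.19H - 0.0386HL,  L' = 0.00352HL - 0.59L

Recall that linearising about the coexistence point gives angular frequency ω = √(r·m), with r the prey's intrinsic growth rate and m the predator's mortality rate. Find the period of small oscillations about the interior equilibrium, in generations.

Here r = 1.19 and m = 0.59, so r·m = 0.702.
ω = √0.702 = 0.838 per generation, hence T = 2π/ω ≈ 7.5 generations.

T ≈ 7.5 generations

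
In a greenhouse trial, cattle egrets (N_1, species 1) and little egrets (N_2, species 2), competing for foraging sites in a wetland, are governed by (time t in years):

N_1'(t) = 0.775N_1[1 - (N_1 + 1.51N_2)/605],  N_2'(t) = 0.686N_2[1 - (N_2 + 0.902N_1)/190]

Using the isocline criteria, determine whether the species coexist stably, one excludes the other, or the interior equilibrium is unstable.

species 1 excludes species 2

Compare the nullcline intercepts: K1/α12 = 605/1.51 = 401 > K2 = 190; K2/α21 = 190/0.902 = 211 < K1 = 605.
Since the inequalities point opposite ways, species 1 can invade but species 2 cannot.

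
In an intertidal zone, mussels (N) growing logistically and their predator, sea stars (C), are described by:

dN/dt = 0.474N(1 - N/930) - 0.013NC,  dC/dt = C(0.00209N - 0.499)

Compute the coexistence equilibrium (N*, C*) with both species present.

From dC/dt = 0 with C > 0: 0.00209N* = 0.499, so N* = 239.
Substitute into dN/dt = 0: 0.474(1 - 239/930) = 0.013C*.
The bracket is 0.743, giving C* = 0.352/0.013 = 27.1.

N* ≈ 239, C* ≈ 27.1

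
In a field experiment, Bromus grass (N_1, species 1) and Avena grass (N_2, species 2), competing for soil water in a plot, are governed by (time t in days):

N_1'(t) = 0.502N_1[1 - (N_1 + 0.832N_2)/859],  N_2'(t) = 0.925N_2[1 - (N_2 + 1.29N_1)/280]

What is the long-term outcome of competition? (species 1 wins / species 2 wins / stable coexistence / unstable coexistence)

Compare the nullcline intercepts: K1/α12 = 859/0.832 = 1030 > K2 = 280; K2/α21 = 280/1.29 = 217 < K1 = 859.
Since the inequalities point opposite ways, species 1 can invade but species 2 cannot.

species 1 excludes species 2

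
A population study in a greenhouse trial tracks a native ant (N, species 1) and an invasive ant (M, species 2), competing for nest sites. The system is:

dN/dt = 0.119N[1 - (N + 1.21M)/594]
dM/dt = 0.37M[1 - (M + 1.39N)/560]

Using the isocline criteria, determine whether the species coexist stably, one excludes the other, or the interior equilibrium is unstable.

unstable coexistence (outcome depends on initial conditions)

Compare the nullcline intercepts: K1/α12 = 594/1.21 = 491 < K2 = 560; K2/α21 = 560/1.39 = 403 < K1 = 594.
Since both are reversed, neither can invade when rare; the interior point is a saddle.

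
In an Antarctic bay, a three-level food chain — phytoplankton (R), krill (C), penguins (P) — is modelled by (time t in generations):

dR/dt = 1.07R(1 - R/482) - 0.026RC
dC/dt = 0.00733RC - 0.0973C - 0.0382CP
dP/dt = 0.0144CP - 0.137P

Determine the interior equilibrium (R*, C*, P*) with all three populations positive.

From dP/dt = 0: 0.0144C* = 0.137, so C* = 9.51.
From dR/dt = 0: 1.07(1 - R*/482) = 0.026·9.51, giving R* = 482·(1 - 0.231) = 371.
From dC/dt = 0: 0.00733·371 - 0.0973 = 0.0382P*, so P* = 2.62/0.0382 = 68.6.

R* ≈ 371, C* ≈ 9.51, P* ≈ 68.6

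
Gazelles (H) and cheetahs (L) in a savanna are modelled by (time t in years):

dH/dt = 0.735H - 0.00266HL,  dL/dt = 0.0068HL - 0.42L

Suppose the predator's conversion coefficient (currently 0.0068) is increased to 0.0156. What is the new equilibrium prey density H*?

H* ≈ 26.9

At the interior fixed point, setting dL/dt = 0 with L > 0 fixes H* = (predator death rate)/(HL coefficient) — independent of the other coefficients.
With the change, H* = 0.42/0.0156 = 26.9; it falls from 61.8.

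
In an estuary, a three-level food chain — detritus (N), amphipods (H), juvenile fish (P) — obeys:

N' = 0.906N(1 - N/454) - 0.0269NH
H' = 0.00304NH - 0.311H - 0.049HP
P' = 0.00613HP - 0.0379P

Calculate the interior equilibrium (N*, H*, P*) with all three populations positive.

From dP/dt = 0: 0.00613H* = 0.0379, so H* = 6.18.
From dN/dt = 0: 0.906(1 - N*/454) = 0.0269·6.18, giving N* = 454·(1 - 0.184) = 371.
From dH/dt = 0: 0.00304·371 - 0.311 = 0.049P*, so P* = 0.816/0.049 = 16.6.

N* ≈ 371, H* ≈ 6.18, P* ≈ 16.6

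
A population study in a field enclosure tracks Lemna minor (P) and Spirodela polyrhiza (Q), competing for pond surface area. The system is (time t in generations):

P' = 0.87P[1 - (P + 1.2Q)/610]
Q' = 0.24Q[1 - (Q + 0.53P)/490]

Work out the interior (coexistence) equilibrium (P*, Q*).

Setting both brackets to zero gives the nullclines P + 1.2Q = 610 and 0.53P + Q = 490.
Substituting Q = 490 - 0.53P into the first: P(1 - 1.2·0.53) = 610 - 1.2·490.
So P* = 22/0.364 = 60.4, and then Q* = 490 - 0.53·60.4 = 458.

P* ≈ 60.4, Q* ≈ 458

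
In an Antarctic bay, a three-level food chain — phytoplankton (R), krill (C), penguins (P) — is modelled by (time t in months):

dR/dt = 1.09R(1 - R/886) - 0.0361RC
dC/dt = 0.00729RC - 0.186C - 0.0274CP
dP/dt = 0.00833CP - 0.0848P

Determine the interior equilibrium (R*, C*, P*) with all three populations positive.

From dP/dt = 0: 0.00833C* = 0.0848, so C* = 10.2.
From dR/dt = 0: 1.09(1 - R*/886) = 0.0361·10.2, giving R* = 886·(1 - 0.337) = 587.
From dC/dt = 0: 0.00729·587 - 0.186 = 0.0274P*, so P* = 4.1/0.0274 = 149.

R* ≈ 587, C* ≈ 10.2, P* ≈ 149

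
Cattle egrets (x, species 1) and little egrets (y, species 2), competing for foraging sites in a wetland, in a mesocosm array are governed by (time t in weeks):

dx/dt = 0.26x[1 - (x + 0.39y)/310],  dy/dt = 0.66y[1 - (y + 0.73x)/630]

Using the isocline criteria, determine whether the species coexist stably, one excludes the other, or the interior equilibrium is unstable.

stable coexistence

Compare the nullcline intercepts: K1/α12 = 310/0.39 = 795 > K2 = 630; K2/α21 = 630/0.73 = 863 > K1 = 310.
Since both inequalities hold, each species can invade when rare, so the interior equilibrium is stable.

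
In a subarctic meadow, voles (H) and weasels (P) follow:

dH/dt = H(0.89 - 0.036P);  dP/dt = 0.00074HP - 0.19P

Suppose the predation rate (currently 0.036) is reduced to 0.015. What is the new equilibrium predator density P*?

At the interior fixed point, setting dH/dt = 0 with H > 0 fixes P* = (prey growth rate)/(HP coefficient) — independent of the other coefficients.
With the change, P* = 0.89/0.015 = 59.3; it rises from 24.7.

P* ≈ 59.3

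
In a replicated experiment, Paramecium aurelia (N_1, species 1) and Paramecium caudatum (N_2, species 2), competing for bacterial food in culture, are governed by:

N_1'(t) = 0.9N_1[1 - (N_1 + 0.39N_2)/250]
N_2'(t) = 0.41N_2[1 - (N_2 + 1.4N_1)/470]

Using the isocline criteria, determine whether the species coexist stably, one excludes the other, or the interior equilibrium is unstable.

stable coexistence

Compare the nullcline intercepts: K1/α12 = 250/0.39 = 641 > K2 = 470; K2/α21 = 470/1.4 = 336 > K1 = 250.
Since both inequalities hold, each species can invade when rare, so the interior equilibrium is stable.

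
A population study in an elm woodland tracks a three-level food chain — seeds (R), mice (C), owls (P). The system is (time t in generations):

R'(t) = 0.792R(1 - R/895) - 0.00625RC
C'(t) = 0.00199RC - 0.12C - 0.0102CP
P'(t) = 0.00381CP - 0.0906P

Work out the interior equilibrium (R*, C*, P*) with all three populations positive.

R* ≈ 727, C* ≈ 23.8, P* ≈ 130

From dP/dt = 0: 0.00381C* = 0.0906, so C* = 23.8.
From dR/dt = 0: 0.792(1 - R*/895) = 0.00625·23.8, giving R* = 895·(1 - 0.188) = 727.
From dC/dt = 0: 0.00199·727 - 0.12 = 0.0102P*, so P* = 1.33/0.0102 = 130.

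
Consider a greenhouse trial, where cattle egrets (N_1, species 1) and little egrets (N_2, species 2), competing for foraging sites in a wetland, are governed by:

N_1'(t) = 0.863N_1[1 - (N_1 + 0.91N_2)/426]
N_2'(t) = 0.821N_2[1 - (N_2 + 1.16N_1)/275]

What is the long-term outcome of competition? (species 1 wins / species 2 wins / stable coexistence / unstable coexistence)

species 1 excludes species 2

Compare the nullcline intercepts: K1/α12 = 426/0.91 = 468 > K2 = 275; K2/α21 = 275/1.16 = 237 < K1 = 426.
Since the inequalities point opposite ways, species 1 can invade but species 2 cannot.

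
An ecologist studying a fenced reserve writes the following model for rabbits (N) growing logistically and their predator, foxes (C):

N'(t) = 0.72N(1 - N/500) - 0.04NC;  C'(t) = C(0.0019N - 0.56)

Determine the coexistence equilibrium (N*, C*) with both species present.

From dC/dt = 0 with C > 0: 0.0019N* = 0.56, so N* = 295.
Substitute into dN/dt = 0: 0.72(1 - 295/500) = 0.04C*.
The bracket is 0.411, giving C* = 0.296/0.04 = 7.39.

N* ≈ 295, C* ≈ 7.39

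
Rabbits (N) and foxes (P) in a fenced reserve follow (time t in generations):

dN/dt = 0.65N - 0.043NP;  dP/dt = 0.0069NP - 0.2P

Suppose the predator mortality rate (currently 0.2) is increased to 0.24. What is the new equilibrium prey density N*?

At the interior fixed point, setting dP/dt = 0 with P > 0 fixes N* = (predator death rate)/(NP coefficient) — independent of the other coefficients.
With the change, N* = 0.24/0.0069 = 34.8; it rises from 29.

N* ≈ 34.8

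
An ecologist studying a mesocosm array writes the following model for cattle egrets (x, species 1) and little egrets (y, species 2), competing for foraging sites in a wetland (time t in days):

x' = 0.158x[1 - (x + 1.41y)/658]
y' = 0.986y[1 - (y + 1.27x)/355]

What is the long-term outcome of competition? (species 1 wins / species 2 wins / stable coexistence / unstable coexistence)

species 1 excludes species 2

Compare the nullcline intercepts: K1/α12 = 658/1.41 = 467 > K2 = 355; K2/α21 = 355/1.27 = 280 < K1 = 658.
Since the inequalities point opposite ways, species 1 can invade but species 2 cannot.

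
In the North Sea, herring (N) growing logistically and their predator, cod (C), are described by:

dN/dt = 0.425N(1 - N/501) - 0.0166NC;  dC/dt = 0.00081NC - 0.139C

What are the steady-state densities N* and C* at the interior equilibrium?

From dC/dt = 0 with C > 0: 0.00081N* = 0.139, so N* = 172.
Substitute into dN/dt = 0: 0.425(1 - 172/501) = 0.0166C*.
The bracket is 0.657, giving C* = 0.279/0.0166 = 16.8.

N* ≈ 172, C* ≈ 16.8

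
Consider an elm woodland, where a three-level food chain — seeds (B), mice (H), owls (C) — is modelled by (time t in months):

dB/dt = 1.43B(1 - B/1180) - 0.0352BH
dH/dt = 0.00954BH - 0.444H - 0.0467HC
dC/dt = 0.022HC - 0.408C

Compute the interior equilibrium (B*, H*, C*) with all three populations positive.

B* ≈ 641, H* ≈ 18.5, C* ≈ 122

From dC/dt = 0: 0.022H* = 0.408, so H* = 18.5.
From dB/dt = 0: 1.43(1 - B*/1180) = 0.0352·18.5, giving B* = 1180·(1 - 0.457) = 641.
From dH/dt = 0: 0.00954·641 - 0.444 = 0.0467C*, so C* = 5.67/0.0467 = 122.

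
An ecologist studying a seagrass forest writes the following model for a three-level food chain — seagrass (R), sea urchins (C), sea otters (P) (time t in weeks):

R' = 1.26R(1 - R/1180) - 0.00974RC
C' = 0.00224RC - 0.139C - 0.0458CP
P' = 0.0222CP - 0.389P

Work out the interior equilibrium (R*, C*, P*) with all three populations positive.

From dP/dt = 0: 0.0222C* = 0.389, so C* = 17.5.
From dR/dt = 0: 1.26(1 - R*/1180) = 0.00974·17.5, giving R* = 1180·(1 - 0.135) = 1020.
From dC/dt = 0: 0.00224·1020 - 0.139 = 0.0458P*, so P* = 2.15/0.0458 = 46.9.

R* ≈ 1020, C* ≈ 17.5, P* ≈ 46.9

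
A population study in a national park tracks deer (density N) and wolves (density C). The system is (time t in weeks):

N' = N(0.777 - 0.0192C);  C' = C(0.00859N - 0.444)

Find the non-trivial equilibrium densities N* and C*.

N* ≈ 51.7, C* ≈ 40.5

Set dC/dt = 0 with C > 0: 0.00859N - 0.444 = 0, so N* = 0.444/0.00859 = 51.7.
Set dN/dt = 0 with N > 0: 0.777 - 0.0192C = 0, so C* = 0.777/0.0192 = 40.5.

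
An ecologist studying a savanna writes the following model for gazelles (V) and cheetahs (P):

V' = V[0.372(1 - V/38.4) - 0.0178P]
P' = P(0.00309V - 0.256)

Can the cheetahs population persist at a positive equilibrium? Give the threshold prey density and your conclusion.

The predator equation gives dP/dt > 0 only when V > 0.256/0.00309 = 82.8.
Without the predator, V → K = 38.4. Since 38.4 < 82.8, the predator cannot invade.

Threshold V = 82.8; K < 82.8, so no, the predator goes extinct.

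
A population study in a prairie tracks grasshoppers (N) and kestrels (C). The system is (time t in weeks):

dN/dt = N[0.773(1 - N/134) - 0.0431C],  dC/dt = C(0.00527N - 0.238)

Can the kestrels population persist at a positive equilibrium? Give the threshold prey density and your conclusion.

The predator equation gives dC/dt > 0 only when N > 0.238/0.00527 = 45.2.
Without the predator, N → K = 134. Since 134 > 45.2, the predator can invade and persist.

Threshold N = 45.2; K > 45.2, so yes, the predator persists.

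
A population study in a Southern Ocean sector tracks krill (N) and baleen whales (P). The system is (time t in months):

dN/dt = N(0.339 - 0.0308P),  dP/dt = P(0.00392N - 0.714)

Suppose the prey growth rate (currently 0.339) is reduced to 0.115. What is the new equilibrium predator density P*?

At the interior fixed point, setting dN/dt = 0 with N > 0 fixes P* = (prey growth rate)/(NP coefficient) — independent of the other coefficients.
With the change, P* = 0.115/0.0308 = 3.73; it falls from 11.

P* ≈ 3.73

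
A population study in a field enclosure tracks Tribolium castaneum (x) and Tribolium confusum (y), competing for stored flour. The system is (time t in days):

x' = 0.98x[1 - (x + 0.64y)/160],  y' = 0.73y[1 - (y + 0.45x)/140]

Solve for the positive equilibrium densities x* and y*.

Setting both brackets to zero gives the nullclines x + 0.64y = 160 and 0.45x + y = 140.
Substituting y = 140 - 0.45x into the first: x(1 - 0.64·0.45) = 160 - 0.64·140.
So x* = 70.4/0.712 = 98.9, and then y* = 140 - 0.45·98.9 = 95.5.

x* ≈ 98.9, y* ≈ 95.5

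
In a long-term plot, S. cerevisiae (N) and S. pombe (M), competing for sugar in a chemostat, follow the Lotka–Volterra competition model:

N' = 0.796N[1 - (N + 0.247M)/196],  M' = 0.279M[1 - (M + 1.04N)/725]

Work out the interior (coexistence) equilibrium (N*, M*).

Setting both brackets to zero gives the nullclines N + 0.247M = 196 and 1.04N + M = 725.
Substituting M = 725 - 1.04N into the first: N(1 - 0.247·1.04) = 196 - 0.247·725.
So N* = 16.9/0.743 = 22.8, and then M* = 725 - 1.04·22.8 = 701.

N* ≈ 22.8, M* ≈ 701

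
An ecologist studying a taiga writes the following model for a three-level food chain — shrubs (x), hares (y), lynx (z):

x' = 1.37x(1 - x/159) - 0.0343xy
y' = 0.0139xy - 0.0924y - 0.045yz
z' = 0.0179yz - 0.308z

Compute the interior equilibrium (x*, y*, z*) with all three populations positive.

x* ≈ 90.5, y* ≈ 17.2, z* ≈ 25.9

From dz/dt = 0: 0.0179y* = 0.308, so y* = 17.2.
From dx/dt = 0: 1.37(1 - x*/159) = 0.0343·17.2, giving x* = 159·(1 - 0.431) = 90.5.
From dy/dt = 0: 0.0139·90.5 - 0.0924 = 0.045z*, so z* = 1.17/0.045 = 25.9.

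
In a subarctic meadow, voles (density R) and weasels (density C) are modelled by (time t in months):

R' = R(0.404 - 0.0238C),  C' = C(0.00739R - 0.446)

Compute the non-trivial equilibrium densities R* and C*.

Set dC/dt = 0 with C > 0: 0.00739R - 0.446 = 0, so R* = 0.446/0.00739 = 60.4.
Set dR/dt = 0 with R > 0: 0.404 - 0.0238C = 0, so C* = 0.404/0.0238 = 17.

R* ≈ 60.4, C* ≈ 17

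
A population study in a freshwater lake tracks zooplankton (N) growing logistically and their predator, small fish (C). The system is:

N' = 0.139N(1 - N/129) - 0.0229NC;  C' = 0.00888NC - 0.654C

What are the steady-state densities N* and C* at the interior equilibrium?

From dC/dt = 0 with C > 0: 0.00888N* = 0.654, so N* = 73.6.
Substitute into dN/dt = 0: 0.139(1 - 73.6/129) = 0.0229C*.
The bracket is 0.429, giving C* = 0.0596/0.0229 = 2.6.

N* ≈ 73.6, C* ≈ 2.6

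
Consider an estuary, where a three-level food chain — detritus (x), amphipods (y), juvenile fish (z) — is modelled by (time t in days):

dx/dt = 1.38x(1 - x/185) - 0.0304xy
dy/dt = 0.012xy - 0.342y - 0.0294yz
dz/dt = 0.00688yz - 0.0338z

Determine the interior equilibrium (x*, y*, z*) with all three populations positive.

From dz/dt = 0: 0.00688y* = 0.0338, so y* = 4.91.
From dx/dt = 0: 1.38(1 - x*/185) = 0.0304·4.91, giving x* = 185·(1 - 0.108) = 165.
From dy/dt = 0: 0.012·165 - 0.342 = 0.0294z*, so z* = 1.64/0.0294 = 55.7.

x* ≈ 165, y* ≈ 4.91, z* ≈ 55.7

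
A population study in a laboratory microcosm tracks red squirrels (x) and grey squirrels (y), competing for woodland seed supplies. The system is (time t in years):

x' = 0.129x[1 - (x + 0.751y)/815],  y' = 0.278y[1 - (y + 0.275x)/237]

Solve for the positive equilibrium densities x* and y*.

Setting both brackets to zero gives the nullclines x + 0.751y = 815 and 0.275x + y = 237.
Substituting y = 237 - 0.275x into the first: x(1 - 0.751·0.275) = 815 - 0.751·237.
So x* = 637/0.793 = 803, and then y* = 237 - 0.275·803 = 16.2.

x* ≈ 803, y* ≈ 16.2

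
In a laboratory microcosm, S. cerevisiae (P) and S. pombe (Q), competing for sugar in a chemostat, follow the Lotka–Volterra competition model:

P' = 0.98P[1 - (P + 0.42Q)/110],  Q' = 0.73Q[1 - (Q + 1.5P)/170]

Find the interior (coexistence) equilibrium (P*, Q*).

P* ≈ 104, Q* ≈ 13.5

Setting both brackets to zero gives the nullclines P + 0.42Q = 110 and 1.5P + Q = 170.
Substituting Q = 170 - 1.5P into the first: P(1 - 0.42·1.5) = 110 - 0.42·170.
So P* = 38.6/0.37 = 104, and then Q* = 170 - 1.5·104 = 13.5.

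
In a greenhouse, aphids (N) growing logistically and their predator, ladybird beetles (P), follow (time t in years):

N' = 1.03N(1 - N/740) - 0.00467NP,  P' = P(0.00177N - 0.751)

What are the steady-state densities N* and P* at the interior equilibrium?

N* ≈ 424, P* ≈ 94.1

From dP/dt = 0 with P > 0: 0.00177N* = 0.751, so N* = 424.
Substitute into dN/dt = 0: 1.03(1 - 424/740) = 0.00467P*.
The bracket is 0.427, giving P* = 0.439/0.00467 = 94.1.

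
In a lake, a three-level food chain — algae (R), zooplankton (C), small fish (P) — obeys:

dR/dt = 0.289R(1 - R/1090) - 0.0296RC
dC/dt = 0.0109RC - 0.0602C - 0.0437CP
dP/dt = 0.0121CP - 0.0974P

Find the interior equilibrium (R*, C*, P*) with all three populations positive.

From dP/dt = 0: 0.0121C* = 0.0974, so C* = 8.05.
From dR/dt = 0: 0.289(1 - R*/1090) = 0.0296·8.05, giving R* = 1090·(1 - 0.824) = 191.
From dC/dt = 0: 0.0109·191 - 0.0602 = 0.0437P*, so P* = 2.03/0.0437 = 46.3.

R* ≈ 191, C* ≈ 8.05, P* ≈ 46.3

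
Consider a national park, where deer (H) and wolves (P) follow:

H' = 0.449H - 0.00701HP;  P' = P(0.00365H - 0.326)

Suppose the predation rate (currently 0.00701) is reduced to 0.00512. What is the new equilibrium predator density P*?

At the interior fixed point, setting dH/dt = 0 with H > 0 fixes P* = (prey growth rate)/(HP coefficient) — independent of the other coefficients.
With the change, P* = 0.449/0.00512 = 87.7; it rises from 64.1.

P* ≈ 87.7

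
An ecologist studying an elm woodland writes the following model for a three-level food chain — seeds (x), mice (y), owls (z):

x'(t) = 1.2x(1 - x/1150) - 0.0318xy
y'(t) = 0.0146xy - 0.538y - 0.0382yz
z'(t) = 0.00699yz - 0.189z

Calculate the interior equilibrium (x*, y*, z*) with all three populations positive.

x* ≈ 326, y* ≈ 27, z* ≈ 111

From dz/dt = 0: 0.00699y* = 0.189, so y* = 27.
From dx/dt = 0: 1.2(1 - x*/1150) = 0.0318·27, giving x* = 1150·(1 - 0.717) = 326.
From dy/dt = 0: 0.0146·326 - 0.538 = 0.0382z*, so z* = 4.22/0.0382 = 111.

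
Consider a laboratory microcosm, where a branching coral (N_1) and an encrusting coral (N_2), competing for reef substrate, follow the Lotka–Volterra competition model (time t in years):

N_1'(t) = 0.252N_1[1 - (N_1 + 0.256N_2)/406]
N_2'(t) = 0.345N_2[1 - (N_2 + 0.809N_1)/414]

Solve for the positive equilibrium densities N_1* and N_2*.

Setting both brackets to zero gives the nullclines N_1 + 0.256N_2 = 406 and 0.809N_1 + N_2 = 414.
Substituting N_2 = 414 - 0.809N_1 into the first: N_1(1 - 0.256·0.809) = 406 - 0.256·414.
So N_1* = 300/0.793 = 378, and then N_2* = 414 - 0.809·378 = 108.

N_1* ≈ 378, N_2* ≈ 108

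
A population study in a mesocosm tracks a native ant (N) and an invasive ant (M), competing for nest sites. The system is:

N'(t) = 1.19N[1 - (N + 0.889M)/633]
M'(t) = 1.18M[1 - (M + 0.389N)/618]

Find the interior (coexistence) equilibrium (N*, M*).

Setting both brackets to zero gives the nullclines N + 0.889M = 633 and 0.389N + M = 618.
Substituting M = 618 - 0.389N into the first: N(1 - 0.889·0.389) = 633 - 0.889·618.
So N* = 83.6/0.654 = 128, and then M* = 618 - 0.389·128 = 568.

N* ≈ 128, M* ≈ 568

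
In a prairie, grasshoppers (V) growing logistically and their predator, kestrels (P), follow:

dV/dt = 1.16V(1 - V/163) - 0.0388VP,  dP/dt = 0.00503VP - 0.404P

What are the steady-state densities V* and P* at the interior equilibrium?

V* ≈ 80.3, P* ≈ 15.2

From dP/dt = 0 with P > 0: 0.00503V* = 0.404, so V* = 80.3.
Substitute into dV/dt = 0: 1.16(1 - 80.3/163) = 0.0388P*.
The bracket is 0.507, giving P* = 0.588/0.0388 = 15.2.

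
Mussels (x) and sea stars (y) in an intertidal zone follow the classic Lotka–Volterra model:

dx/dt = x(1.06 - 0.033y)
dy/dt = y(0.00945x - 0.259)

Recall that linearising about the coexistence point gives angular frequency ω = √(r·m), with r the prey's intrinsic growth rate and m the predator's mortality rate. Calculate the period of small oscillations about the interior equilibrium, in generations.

T ≈ 12 generations

Here r = 1.06 and m = 0.259, so r·m = 0.275.
ω = √0.275 = 0.524 per generation, hence T = 2π/ω ≈ 12 generations.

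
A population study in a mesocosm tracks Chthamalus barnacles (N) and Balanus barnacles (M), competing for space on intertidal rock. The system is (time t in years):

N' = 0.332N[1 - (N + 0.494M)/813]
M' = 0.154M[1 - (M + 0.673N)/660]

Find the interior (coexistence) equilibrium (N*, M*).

Setting both brackets to zero gives the nullclines N + 0.494M = 813 and 0.673N + M = 660.
Substituting M = 660 - 0.673N into the first: N(1 - 0.494·0.673) = 813 - 0.494·660.
So N* = 487/0.668 = 729, and then M* = 660 - 0.673·729 = 169.

N* ≈ 729, M* ≈ 169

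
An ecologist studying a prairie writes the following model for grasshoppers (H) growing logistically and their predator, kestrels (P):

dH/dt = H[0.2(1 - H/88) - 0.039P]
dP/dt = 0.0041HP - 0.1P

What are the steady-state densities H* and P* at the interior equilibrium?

From dP/dt = 0 with P > 0: 0.0041H* = 0.1, so H* = 24.4.
Substitute into dH/dt = 0: 0.2(1 - 24.4/88) = 0.039P*.
The bracket is 0.723, giving P* = 0.145/0.039 = 3.71.

H* ≈ 24.4, P* ≈ 3.71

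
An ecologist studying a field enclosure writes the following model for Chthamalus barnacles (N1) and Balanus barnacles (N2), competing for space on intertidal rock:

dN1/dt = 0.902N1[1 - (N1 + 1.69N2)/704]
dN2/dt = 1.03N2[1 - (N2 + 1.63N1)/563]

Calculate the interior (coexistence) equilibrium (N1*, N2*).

N1* ≈ 141, N2* ≈ 333

Setting both brackets to zero gives the nullclines N1 + 1.69N2 = 704 and 1.63N1 + N2 = 563.
Substituting N2 = 563 - 1.63N1 into the first: N1(1 - 1.69·1.63) = 704 - 1.69·563.
So N1* = -247/-1.75 = 141, and then N2* = 563 - 1.63·141 = 333.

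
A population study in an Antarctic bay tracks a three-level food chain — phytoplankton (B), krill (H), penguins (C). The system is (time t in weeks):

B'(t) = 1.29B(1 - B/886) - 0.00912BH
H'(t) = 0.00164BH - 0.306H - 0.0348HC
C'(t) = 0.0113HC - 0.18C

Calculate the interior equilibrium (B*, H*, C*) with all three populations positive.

From dC/dt = 0: 0.0113H* = 0.18, so H* = 15.9.
From dB/dt = 0: 1.29(1 - B*/886) = 0.00912·15.9, giving B* = 886·(1 - 0.113) = 786.
From dH/dt = 0: 0.00164·786 - 0.306 = 0.0348C*, so C* = 0.983/0.0348 = 28.3.

B* ≈ 786, H* ≈ 15.9, C* ≈ 28.3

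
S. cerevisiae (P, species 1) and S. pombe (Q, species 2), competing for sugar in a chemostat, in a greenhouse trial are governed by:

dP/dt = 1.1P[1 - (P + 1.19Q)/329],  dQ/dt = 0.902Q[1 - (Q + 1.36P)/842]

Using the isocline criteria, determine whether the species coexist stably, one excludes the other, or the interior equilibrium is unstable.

Compare the nullcline intercepts: K1/α12 = 329/1.19 = 276 < K2 = 842; K2/α21 = 842/1.36 = 619 > K1 = 329.
Since the inequalities point opposite ways, species 2 can invade but species 1 cannot.

species 2 excludes species 1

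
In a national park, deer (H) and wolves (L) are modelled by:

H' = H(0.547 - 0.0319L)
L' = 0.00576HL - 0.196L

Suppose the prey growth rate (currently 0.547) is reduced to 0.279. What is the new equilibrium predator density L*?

L* ≈ 8.75

At the interior fixed point, setting dH/dt = 0 with H > 0 fixes L* = (prey growth rate)/(HL coefficient) — independent of the other coefficients.
With the change, L* = 0.279/0.0319 = 8.75; it falls from 17.1.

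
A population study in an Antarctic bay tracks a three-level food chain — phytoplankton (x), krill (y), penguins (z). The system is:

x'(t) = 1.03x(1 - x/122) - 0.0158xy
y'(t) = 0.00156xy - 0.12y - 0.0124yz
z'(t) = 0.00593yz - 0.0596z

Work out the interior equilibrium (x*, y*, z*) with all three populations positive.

From dz/dt = 0: 0.00593y* = 0.0596, so y* = 10.1.
From dx/dt = 0: 1.03(1 - x*/122) = 0.0158·10.1, giving x* = 122·(1 - 0.154) = 103.
From dy/dt = 0: 0.00156·103 - 0.12 = 0.0124z*, so z* = 0.041/0.0124 = 3.3.

x* ≈ 103, y* ≈ 10.1, z* ≈ 3.3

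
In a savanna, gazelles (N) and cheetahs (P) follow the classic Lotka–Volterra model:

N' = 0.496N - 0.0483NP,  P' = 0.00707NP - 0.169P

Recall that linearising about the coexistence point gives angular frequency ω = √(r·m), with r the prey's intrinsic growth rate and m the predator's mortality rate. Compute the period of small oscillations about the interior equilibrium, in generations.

T ≈ 21.7 generations

Here r = 0.496 and m = 0.169, so r·m = 0.0838.
ω = √0.0838 = 0.29 per generation, hence T = 2π/ω ≈ 21.7 generations.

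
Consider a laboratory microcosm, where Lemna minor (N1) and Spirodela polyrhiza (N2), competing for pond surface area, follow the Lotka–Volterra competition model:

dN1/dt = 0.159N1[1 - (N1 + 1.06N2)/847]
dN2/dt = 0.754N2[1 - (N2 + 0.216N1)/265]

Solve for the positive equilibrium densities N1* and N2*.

Setting both brackets to zero gives the nullclines N1 + 1.06N2 = 847 and 0.216N1 + N2 = 265.
Substituting N2 = 265 - 0.216N1 into the first: N1(1 - 1.06·0.216) = 847 - 1.06·265.
So N1* = 566/0.771 = 734, and then N2* = 265 - 0.216·734 = 106.

N1* ≈ 734, N2* ≈ 106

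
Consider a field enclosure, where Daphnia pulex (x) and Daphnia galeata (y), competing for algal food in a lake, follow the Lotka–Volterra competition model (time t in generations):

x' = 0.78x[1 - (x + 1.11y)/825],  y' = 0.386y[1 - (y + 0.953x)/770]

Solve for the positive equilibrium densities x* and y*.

x* ≈ 514, y* ≈ 281

Setting both brackets to zero gives the nullclines x + 1.11y = 825 and 0.953x + y = 770.
Substituting y = 770 - 0.953x into the first: x(1 - 1.11·0.953) = 825 - 1.11·770.
So x* = -29.7/-0.0578 = 514, and then y* = 770 - 0.953·514 = 281.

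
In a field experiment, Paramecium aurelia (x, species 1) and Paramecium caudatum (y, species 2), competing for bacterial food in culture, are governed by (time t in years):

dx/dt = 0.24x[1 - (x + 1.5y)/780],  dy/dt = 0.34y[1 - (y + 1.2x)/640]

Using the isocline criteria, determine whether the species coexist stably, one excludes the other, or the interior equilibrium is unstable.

Compare the nullcline intercepts: K1/α12 = 780/1.5 = 520 < K2 = 640; K2/α21 = 640/1.2 = 533 < K1 = 780.
Since both are reversed, neither can invade when rare; the interior point is a saddle.

unstable coexistence (outcome depends on initial conditions)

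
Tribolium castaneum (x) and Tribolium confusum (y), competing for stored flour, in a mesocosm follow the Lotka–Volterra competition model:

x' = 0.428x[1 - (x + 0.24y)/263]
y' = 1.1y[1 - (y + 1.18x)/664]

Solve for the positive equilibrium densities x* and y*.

Setting both brackets to zero gives the nullclines x + 0.24y = 263 and 1.18x + y = 664.
Substituting y = 664 - 1.18x into the first: x(1 - 0.24·1.18) = 263 - 0.24·664.
So x* = 104/0.717 = 145, and then y* = 664 - 1.18·145 = 493.

x* ≈ 145, y* ≈ 493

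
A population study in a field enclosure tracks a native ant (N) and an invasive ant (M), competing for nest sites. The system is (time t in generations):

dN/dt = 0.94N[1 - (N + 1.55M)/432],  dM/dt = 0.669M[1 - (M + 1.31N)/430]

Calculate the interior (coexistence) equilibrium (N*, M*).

N* ≈ 228, M* ≈ 132

Setting both brackets to zero gives the nullclines N + 1.55M = 432 and 1.31N + M = 430.
Substituting M = 430 - 1.31N into the first: N(1 - 1.55·1.31) = 432 - 1.55·430.
So N* = -234/-1.03 = 228, and then M* = 430 - 1.31·228 = 132.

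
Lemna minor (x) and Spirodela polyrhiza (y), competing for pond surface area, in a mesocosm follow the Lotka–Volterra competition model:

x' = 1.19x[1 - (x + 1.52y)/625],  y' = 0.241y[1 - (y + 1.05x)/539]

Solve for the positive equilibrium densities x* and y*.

x* ≈ 326, y* ≈ 197

Setting both brackets to zero gives the nullclines x + 1.52y = 625 and 1.05x + y = 539.
Substituting y = 539 - 1.05x into the first: x(1 - 1.52·1.05) = 625 - 1.52·539.
So x* = -194/-0.596 = 326, and then y* = 539 - 1.05·326 = 197.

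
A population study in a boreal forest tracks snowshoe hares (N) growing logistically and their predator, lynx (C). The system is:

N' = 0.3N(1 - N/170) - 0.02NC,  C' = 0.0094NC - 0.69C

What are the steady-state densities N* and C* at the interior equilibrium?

N* ≈ 73.4, C* ≈ 8.52

From dC/dt = 0 with C > 0: 0.0094N* = 0.69, so N* = 73.4.
Substitute into dN/dt = 0: 0.3(1 - 73.4/170) = 0.02C*.
The bracket is 0.568, giving C* = 0.17/0.02 = 8.52.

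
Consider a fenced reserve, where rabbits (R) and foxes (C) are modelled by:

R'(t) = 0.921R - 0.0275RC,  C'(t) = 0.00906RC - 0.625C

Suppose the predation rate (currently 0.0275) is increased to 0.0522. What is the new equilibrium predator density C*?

C* ≈ 17.6

At the interior fixed point, setting dR/dt = 0 with R > 0 fixes C* = (prey growth rate)/(RC coefficient) — independent of the other coefficients.
With the change, C* = 0.921/0.0522 = 17.6; it falls from 33.5.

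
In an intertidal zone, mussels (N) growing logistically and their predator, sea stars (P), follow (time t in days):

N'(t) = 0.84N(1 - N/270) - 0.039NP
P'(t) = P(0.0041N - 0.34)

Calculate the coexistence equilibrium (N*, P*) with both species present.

N* ≈ 82.9, P* ≈ 14.9

From dP/dt = 0 with P > 0: 0.0041N* = 0.34, so N* = 82.9.
Substitute into dN/dt = 0: 0.84(1 - 82.9/270) = 0.039P*.
The bracket is 0.693, giving P* = 0.582/0.039 = 14.9.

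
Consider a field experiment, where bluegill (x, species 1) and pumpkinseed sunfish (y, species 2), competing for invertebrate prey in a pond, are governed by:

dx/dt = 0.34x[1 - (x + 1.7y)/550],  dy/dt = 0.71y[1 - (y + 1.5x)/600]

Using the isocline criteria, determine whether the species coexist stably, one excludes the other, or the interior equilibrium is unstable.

Compare the nullcline intercepts: K1/α12 = 550/1.7 = 324 < K2 = 600; K2/α21 = 600/1.5 = 400 < K1 = 550.
Since both are reversed, neither can invade when rare; the interior point is a saddle.

unstable coexistence (outcome depends on initial conditions)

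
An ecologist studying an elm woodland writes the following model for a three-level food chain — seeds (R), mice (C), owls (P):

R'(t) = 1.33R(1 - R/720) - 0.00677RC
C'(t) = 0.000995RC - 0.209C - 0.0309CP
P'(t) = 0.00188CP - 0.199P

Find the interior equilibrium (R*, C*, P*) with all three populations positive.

R* ≈ 332, C* ≈ 106, P* ≈ 3.93

From dP/dt = 0: 0.00188C* = 0.199, so C* = 106.
From dR/dt = 0: 1.33(1 - R*/720) = 0.00677·106, giving R* = 720·(1 - 0.539) = 332.
From dC/dt = 0: 0.000995·332 - 0.209 = 0.0309P*, so P* = 0.121/0.0309 = 3.93.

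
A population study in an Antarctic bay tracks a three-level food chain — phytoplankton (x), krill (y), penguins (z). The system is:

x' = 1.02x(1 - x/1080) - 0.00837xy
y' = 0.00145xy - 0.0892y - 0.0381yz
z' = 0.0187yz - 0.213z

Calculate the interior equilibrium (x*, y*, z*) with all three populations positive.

From dz/dt = 0: 0.0187y* = 0.213, so y* = 11.4.
From dx/dt = 0: 1.02(1 - x*/1080) = 0.00837·11.4, giving x* = 1080·(1 - 0.0935) = 979.
From dy/dt = 0: 0.00145·979 - 0.0892 = 0.0381z*, so z* = 1.33/0.0381 = 34.9.

x* ≈ 979, y* ≈ 11.4, z* ≈ 34.9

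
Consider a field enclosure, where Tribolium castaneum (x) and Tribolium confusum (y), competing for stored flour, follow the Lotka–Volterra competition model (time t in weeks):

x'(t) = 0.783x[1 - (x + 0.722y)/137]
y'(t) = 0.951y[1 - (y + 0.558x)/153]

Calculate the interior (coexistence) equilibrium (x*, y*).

x* ≈ 44.4, y* ≈ 128

Setting both brackets to zero gives the nullclines x + 0.722y = 137 and 0.558x + y = 153.
Substituting y = 153 - 0.558x into the first: x(1 - 0.722·0.558) = 137 - 0.722·153.
So x* = 26.5/0.597 = 44.4, and then y* = 153 - 0.558·44.4 = 128.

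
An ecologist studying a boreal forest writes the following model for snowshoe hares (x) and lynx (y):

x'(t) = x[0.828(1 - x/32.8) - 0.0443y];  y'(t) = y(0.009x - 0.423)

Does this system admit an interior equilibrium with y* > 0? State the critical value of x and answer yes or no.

The predator equation gives dy/dt > 0 only when x > 0.423/0.009 = 47.
Without the predator, x → K = 32.8. Since 32.8 < 47, the predator cannot invade.

Threshold x = 47; K < 47, so no, the predator goes extinct.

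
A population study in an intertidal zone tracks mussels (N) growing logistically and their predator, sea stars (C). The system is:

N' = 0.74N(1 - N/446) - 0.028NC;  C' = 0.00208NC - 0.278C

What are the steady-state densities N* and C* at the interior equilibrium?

N* ≈ 134, C* ≈ 18.5

From dC/dt = 0 with C > 0: 0.00208N* = 0.278, so N* = 134.
Substitute into dN/dt = 0: 0.74(1 - 134/446) = 0.028C*.
The bracket is 0.7, giving C* = 0.518/0.028 = 18.5.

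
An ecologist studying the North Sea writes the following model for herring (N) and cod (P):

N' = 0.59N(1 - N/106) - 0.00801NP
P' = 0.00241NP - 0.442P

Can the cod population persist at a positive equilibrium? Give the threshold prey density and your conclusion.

Threshold N = 183; K < 183, so no, the predator goes extinct.

The predator equation gives dP/dt > 0 only when N > 0.442/0.00241 = 183.
Without the predator, N → K = 106. Since 106 < 183, the predator cannot invade.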